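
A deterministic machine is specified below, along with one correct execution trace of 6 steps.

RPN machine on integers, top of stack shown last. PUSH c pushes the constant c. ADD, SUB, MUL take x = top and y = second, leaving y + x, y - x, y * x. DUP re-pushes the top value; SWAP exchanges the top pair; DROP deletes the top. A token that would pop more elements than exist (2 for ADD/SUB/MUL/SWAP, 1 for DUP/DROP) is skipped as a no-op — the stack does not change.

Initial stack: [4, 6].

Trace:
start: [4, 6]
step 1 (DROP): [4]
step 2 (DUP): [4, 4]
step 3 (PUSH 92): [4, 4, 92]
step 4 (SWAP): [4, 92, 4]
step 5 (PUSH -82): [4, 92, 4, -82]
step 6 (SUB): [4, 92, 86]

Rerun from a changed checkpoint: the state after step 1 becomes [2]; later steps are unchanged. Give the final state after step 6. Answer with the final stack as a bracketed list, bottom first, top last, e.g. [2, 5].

state after step 1 := [2]
step 2 (DUP): [2, 2]
step 3 (PUSH 92): [2, 2, 92]
step 4 (SWAP): [2, 92, 2]
step 5 (PUSH -82): [2, 92, 2, -82]
step 6 (SUB): [2, 92, 84]

[2, 92, 84]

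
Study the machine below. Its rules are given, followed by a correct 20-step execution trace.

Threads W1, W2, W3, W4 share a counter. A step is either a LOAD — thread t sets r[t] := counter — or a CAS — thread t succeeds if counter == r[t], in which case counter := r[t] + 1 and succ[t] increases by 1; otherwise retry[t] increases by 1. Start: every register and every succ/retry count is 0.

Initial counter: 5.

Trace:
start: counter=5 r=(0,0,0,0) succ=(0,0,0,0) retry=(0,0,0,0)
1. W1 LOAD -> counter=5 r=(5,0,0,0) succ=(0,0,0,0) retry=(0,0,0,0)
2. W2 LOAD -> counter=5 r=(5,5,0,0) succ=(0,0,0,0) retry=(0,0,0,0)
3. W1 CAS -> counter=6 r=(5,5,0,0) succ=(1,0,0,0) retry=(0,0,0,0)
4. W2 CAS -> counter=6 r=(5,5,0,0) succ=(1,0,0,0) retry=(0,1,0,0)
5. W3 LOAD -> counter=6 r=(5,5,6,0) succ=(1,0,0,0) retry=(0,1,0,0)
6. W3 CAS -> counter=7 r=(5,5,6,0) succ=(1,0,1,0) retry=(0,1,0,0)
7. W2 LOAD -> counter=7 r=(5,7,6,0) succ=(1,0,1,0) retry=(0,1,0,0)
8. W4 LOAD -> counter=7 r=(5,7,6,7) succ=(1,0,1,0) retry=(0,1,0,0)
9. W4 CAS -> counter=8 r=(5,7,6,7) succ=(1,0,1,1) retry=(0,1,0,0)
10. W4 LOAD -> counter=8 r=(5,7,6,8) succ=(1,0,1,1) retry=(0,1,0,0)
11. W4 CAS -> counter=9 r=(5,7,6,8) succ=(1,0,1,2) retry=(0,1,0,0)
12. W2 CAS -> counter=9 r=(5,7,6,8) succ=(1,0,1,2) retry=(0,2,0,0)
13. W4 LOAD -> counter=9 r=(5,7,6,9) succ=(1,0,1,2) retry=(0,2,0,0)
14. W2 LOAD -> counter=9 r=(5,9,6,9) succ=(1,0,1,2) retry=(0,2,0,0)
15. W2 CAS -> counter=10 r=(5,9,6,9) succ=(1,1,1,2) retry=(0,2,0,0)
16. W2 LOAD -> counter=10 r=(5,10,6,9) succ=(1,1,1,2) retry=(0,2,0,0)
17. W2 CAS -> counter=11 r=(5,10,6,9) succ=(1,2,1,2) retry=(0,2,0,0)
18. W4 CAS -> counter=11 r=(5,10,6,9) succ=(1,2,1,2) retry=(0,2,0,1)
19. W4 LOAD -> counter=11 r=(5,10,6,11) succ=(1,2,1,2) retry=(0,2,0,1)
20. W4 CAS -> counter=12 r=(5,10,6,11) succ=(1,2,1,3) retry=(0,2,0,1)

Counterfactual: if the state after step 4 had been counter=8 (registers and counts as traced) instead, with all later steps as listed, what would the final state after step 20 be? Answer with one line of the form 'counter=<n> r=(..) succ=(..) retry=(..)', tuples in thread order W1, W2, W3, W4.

state after step 4 := counter=8 r=(5,5,0,0) succ=(1,0,0,0) retry=(0,1,0,0)
5. W3 LOAD -> counter=8 r=(5,5,8,0) succ=(1,0,0,0) retry=(0,1,0,0)
6. W3 CAS -> counter=9 r=(5,5,8,0) succ=(1,0,1,0) retry=(0,1,0,0)
7. W2 LOAD -> counter=9 r=(5,9,8,0) succ=(1,0,1,0) retry=(0,1,0,0)
8. W4 LOAD -> counter=9 r=(5,9,8,9) succ=(1,0,1,0) retry=(0,1,0,0)
9. W4 CAS -> counter=10 r=(5,9,8,9) succ=(1,0,1,1) retry=(0,1,0,0)
10. W4 LOAD -> counter=10 r=(5,9,8,10) succ=(1,0,1,1) retry=(0,1,0,0)
11. W4 CAS -> counter=11 r=(5,9,8,10) succ=(1,0,1,2) retry=(0,1,0,0)
12. W2 CAS -> counter=11 r=(5,9,8,10) succ=(1,0,1,2) retry=(0,2,0,0)
13. W4 LOAD -> counter=11 r=(5,9,8,11) succ=(1,0,1,2) retry=(0,2,0,0)
14. W2 LOAD -> counter=11 r=(5,11,8,11) succ=(1,0,1,2) retry=(0,2,0,0)
15. W2 CAS -> counter=12 r=(5,11,8,11) succ=(1,1,1,2) retry=(0,2,0,0)
16. W2 LOAD -> counter=12 r=(5,12,8,11) succ=(1,1,1,2) retry=(0,2,0,0)
17. W2 CAS -> counter=13 r=(5,12,8,11) succ=(1,2,1,2) retry=(0,2,0,0)
18. W4 CAS -> counter=13 r=(5,12,8,11) succ=(1,2,1,2) retry=(0,2,0,1)
19. W4 LOAD -> counter=13 r=(5,12,8,13) succ=(1,2,1,2) retry=(0,2,0,1)
20. W4 CAS -> counter=14 r=(5,12,8,13) succ=(1,2,1,3) retry=(0,2,0,1)

counter=14 r=(5,12,8,13) succ=(1,2,1,3) retry=(0,2,0,1)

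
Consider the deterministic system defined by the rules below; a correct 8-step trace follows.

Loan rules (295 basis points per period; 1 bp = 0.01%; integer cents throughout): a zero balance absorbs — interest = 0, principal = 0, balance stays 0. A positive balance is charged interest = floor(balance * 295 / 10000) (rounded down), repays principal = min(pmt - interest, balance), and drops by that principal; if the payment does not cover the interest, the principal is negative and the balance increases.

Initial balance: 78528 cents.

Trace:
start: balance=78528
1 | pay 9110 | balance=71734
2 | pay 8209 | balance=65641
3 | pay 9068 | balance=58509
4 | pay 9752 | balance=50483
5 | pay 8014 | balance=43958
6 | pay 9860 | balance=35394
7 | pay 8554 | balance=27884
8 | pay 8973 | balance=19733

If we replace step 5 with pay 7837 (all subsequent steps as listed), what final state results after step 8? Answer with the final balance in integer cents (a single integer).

19926

(re-executing from step 5 with the substitution; state before step 5: balance=50483)
5 | pay 7837 | balance=44135
6 | pay 9860 | balance=35576
7 | pay 8554 | balance=28071
8 | pay 8973 | balance=19926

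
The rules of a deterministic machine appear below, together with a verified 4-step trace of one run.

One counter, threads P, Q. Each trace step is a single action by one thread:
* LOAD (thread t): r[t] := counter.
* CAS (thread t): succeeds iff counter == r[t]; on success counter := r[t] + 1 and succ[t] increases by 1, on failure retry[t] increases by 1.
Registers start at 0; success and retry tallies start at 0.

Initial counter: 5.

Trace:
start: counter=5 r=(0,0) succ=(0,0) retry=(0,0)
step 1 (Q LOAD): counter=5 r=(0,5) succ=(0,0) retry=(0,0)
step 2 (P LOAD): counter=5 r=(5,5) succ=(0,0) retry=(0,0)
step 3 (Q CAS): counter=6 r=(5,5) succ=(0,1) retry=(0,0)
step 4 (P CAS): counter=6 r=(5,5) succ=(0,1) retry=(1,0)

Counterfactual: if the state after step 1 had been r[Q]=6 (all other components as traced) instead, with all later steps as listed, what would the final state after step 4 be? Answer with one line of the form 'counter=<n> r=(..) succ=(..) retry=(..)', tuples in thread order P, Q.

counter=6 r=(5,6) succ=(1,0) retry=(0,1)

state after step 1 := counter=5 r=(0,6) succ=(0,0) retry=(0,0)
step 2 (P LOAD): counter=5 r=(5,6) succ=(0,0) retry=(0,0)
step 3 (Q CAS): counter=5 r=(5,6) succ=(0,0) retry=(0,1)
step 4 (P CAS): counter=6 r=(5,6) succ=(1,0) retry=(0,1)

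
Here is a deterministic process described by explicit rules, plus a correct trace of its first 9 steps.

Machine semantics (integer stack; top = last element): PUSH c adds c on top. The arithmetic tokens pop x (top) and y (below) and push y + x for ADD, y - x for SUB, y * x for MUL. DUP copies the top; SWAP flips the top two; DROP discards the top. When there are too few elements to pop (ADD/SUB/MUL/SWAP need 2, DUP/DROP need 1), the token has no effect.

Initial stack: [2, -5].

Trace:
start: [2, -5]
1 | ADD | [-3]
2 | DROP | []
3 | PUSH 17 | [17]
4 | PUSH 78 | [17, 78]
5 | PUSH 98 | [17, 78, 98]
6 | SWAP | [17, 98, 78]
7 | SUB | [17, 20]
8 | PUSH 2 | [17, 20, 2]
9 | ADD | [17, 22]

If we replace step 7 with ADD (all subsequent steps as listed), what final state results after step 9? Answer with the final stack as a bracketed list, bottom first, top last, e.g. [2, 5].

[17, 178]

(re-executing from step 7 with the substitution; state before step 7: [17, 98, 78])
7 | ADD | [17, 176]
8 | PUSH 2 | [17, 176, 2]
9 | ADD | [17, 178]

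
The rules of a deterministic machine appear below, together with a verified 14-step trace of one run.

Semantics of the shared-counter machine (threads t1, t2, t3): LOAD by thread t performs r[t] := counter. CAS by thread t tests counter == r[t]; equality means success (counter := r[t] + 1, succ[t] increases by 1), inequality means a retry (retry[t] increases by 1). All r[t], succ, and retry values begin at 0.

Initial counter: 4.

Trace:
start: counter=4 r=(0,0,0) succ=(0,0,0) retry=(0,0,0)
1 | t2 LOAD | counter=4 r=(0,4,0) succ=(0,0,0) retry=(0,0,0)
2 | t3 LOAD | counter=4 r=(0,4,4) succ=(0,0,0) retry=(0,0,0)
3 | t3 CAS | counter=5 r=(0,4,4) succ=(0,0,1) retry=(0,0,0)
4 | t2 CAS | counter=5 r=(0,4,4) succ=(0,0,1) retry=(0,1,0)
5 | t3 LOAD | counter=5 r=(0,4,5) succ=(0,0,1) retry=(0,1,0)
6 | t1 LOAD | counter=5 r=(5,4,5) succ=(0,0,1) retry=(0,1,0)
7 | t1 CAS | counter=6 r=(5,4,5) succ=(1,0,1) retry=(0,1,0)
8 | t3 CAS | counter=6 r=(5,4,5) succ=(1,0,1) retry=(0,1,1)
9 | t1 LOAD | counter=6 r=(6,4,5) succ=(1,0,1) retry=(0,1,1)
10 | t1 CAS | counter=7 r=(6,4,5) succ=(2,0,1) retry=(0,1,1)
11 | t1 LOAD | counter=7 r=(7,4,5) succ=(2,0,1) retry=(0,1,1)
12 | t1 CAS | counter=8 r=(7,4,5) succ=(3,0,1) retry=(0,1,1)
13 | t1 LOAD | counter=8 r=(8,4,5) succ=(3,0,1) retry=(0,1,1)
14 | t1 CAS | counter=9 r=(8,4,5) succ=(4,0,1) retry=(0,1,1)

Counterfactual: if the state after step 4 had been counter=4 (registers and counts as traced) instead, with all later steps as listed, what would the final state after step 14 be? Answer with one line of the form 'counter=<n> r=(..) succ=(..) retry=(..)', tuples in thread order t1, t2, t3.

state after step 4 := counter=4 r=(0,4,4) succ=(0,0,1) retry=(0,1,0)
5 | t3 LOAD | counter=4 r=(0,4,4) succ=(0,0,1) retry=(0,1,0)
6 | t1 LOAD | counter=4 r=(4,4,4) succ=(0,0,1) retry=(0,1,0)
7 | t1 CAS | counter=5 r=(4,4,4) succ=(1,0,1) retry=(0,1,0)
8 | t3 CAS | counter=5 r=(4,4,4) succ=(1,0,1) retry=(0,1,1)
9 | t1 LOAD | counter=5 r=(5,4,4) succ=(1,0,1) retry=(0,1,1)
10 | t1 CAS | counter=6 r=(5,4,4) succ=(2,0,1) retry=(0,1,1)
11 | t1 LOAD | counter=6 r=(6,4,4) succ=(2,0,1) retry=(0,1,1)
12 | t1 CAS | counter=7 r=(6,4,4) succ=(3,0,1) retry=(0,1,1)
13 | t1 LOAD | counter=7 r=(7,4,4) succ=(3,0,1) retry=(0,1,1)
14 | t1 CAS | counter=8 r=(7,4,4) succ=(4,0,1) retry=(0,1,1)

counter=8 r=(7,4,4) succ=(4,0,1) retry=(0,1,1)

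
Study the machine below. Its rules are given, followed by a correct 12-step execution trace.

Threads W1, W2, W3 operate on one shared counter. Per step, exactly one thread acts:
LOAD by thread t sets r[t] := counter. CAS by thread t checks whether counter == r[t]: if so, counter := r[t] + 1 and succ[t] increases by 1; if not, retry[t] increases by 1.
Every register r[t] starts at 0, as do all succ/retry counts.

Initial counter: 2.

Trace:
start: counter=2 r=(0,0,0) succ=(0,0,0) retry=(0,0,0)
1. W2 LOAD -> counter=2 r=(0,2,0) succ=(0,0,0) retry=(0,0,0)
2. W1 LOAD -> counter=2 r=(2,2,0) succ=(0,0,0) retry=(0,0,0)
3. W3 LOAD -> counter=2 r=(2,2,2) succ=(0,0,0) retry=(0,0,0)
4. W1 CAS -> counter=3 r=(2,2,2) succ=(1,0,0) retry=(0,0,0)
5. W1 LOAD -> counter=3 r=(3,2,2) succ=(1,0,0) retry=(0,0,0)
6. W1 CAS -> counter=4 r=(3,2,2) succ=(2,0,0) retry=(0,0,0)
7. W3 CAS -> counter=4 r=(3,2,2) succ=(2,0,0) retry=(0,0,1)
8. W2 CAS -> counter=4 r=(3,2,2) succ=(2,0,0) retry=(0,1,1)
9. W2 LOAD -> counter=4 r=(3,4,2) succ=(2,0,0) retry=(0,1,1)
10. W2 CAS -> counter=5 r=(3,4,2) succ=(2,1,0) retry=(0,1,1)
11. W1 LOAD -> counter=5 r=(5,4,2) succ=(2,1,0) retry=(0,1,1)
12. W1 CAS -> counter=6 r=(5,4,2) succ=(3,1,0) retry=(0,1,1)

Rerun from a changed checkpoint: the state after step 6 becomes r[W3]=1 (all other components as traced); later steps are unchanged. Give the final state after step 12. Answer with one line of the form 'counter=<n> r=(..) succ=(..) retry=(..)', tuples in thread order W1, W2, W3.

state after step 6 := counter=4 r=(3,2,1) succ=(2,0,0) retry=(0,0,0)
7. W3 CAS -> counter=4 r=(3,2,1) succ=(2,0,0) retry=(0,0,1)
8. W2 CAS -> counter=4 r=(3,2,1) succ=(2,0,0) retry=(0,1,1)
9. W2 LOAD -> counter=4 r=(3,4,1) succ=(2,0,0) retry=(0,1,1)
10. W2 CAS -> counter=5 r=(3,4,1) succ=(2,1,0) retry=(0,1,1)
11. W1 LOAD -> counter=5 r=(5,4,1) succ=(2,1,0) retry=(0,1,1)
12. W1 CAS -> counter=6 r=(5,4,1) succ=(3,1,0) retry=(0,1,1)

counter=6 r=(5,4,1) succ=(3,1,0) retry=(0,1,1)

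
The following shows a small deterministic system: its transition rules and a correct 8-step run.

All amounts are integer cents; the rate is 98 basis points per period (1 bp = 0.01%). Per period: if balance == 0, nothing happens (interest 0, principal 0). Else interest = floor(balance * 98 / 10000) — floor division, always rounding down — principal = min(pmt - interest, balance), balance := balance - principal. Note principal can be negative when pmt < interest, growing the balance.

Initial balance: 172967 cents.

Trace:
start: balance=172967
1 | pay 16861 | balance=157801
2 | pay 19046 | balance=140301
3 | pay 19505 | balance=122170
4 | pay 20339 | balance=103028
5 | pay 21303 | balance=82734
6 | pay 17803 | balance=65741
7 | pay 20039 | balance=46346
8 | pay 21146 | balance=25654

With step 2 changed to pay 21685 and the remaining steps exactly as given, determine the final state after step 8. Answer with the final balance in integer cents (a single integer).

22858

(re-executing from step 2 with the substitution; state before step 2: balance=157801)
2 | pay 21685 | balance=137662
3 | pay 19505 | balance=119506
4 | pay 20339 | balance=100338
5 | pay 21303 | balance=80018
6 | pay 17803 | balance=62999
7 | pay 20039 | balance=43577
8 | pay 21146 | balance=22858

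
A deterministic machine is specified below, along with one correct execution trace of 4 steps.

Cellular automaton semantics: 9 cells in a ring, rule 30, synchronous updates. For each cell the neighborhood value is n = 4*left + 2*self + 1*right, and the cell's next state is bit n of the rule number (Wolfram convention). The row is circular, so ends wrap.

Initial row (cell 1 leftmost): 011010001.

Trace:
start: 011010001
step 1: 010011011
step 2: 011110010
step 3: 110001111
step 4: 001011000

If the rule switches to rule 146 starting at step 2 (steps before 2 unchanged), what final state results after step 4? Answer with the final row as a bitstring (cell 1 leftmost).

(re-executing steps 2..4 under rule 146; state before step 2: 010011011)
step 2: 001100000
step 3: 010010000
step 4: 101101000

101101000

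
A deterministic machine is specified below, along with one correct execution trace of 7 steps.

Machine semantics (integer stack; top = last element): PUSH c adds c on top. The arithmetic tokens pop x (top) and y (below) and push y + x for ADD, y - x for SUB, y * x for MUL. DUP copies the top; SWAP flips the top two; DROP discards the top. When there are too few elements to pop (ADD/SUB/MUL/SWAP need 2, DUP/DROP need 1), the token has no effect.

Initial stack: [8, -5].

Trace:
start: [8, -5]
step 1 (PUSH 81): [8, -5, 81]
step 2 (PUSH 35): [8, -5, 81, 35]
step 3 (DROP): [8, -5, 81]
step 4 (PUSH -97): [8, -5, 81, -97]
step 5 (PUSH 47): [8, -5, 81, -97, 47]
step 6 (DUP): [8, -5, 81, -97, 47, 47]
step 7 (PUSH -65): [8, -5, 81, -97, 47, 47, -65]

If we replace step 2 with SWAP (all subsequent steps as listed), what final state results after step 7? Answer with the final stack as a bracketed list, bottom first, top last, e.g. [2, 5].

[8, 81, -97, 47, 47, -65]

(re-executing from step 2 with the substitution; state before step 2: [8, -5, 81])
step 2 (SWAP): [8, 81, -5]
step 3 (DROP): [8, 81]
step 4 (PUSH -97): [8, 81, -97]
step 5 (PUSH 47): [8, 81, -97, 47]
step 6 (DUP): [8, 81, -97, 47, 47]
step 7 (PUSH -65): [8, 81, -97, 47, 47, -65]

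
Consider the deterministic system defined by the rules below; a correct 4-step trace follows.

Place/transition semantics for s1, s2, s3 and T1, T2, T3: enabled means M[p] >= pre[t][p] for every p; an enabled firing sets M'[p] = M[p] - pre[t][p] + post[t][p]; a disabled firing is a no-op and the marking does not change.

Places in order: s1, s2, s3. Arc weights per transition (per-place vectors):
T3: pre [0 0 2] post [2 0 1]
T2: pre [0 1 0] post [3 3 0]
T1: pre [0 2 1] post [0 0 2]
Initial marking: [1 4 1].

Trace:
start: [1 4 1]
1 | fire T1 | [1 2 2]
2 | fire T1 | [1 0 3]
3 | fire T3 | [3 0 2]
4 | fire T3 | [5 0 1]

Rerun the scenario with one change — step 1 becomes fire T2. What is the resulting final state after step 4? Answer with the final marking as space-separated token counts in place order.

(re-executing from step 1 with the substitution; state before step 1: [1 4 1])
1 | fire T2 | [4 6 1]
2 | fire T1 | [4 4 2]
3 | fire T3 | [6 4 1]
4 | fire T3 | [6 4 1]

6 4 1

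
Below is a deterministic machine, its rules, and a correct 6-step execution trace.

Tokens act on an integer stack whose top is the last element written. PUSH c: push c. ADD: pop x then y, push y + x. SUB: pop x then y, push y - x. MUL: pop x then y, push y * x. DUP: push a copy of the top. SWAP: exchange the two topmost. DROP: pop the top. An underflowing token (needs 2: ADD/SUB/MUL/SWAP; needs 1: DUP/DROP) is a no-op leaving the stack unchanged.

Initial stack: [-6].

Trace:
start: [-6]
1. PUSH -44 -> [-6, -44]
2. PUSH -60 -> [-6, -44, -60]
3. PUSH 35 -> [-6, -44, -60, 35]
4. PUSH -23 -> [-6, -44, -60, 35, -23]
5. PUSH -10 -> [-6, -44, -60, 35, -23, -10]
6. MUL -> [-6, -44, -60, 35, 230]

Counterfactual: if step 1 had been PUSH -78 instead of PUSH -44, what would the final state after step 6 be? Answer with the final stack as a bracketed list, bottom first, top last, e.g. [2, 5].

[-6, -78, -60, 35, 230]

(re-executing from step 1 with the substitution; state before step 1: [-6])
1. PUSH -78 -> [-6, -78]
2. PUSH -60 -> [-6, -78, -60]
3. PUSH 35 -> [-6, -78, -60, 35]
4. PUSH -23 -> [-6, -78, -60, 35, -23]
5. PUSH -10 -> [-6, -78, -60, 35, -23, -10]
6. MUL -> [-6, -78, -60, 35, 230]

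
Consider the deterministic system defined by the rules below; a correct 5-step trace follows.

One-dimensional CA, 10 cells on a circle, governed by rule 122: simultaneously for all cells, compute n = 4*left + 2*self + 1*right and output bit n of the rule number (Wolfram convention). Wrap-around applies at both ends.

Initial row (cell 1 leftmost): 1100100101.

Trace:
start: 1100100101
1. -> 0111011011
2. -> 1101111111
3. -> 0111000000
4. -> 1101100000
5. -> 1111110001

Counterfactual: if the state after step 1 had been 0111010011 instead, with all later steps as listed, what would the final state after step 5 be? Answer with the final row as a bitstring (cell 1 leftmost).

state after step 1 := 0111010011
2. -> 1101101111
3. -> 0111111000
4. -> 1100001100
5. -> 1110011111

1110011111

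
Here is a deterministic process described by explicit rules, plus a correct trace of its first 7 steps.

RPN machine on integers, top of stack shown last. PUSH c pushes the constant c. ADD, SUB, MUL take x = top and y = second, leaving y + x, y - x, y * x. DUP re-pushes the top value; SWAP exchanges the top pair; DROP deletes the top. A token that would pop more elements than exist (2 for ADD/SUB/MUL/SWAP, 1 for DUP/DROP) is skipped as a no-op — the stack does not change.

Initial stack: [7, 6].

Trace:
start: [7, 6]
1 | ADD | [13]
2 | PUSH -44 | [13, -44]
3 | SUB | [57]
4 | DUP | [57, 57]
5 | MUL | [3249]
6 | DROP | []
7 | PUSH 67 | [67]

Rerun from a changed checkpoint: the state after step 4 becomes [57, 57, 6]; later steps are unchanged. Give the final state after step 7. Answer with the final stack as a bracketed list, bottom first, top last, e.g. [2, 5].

state after step 4 := [57, 57, 6]
5 | MUL | [57, 342]
6 | DROP | [57]
7 | PUSH 67 | [57, 67]

[57, 67]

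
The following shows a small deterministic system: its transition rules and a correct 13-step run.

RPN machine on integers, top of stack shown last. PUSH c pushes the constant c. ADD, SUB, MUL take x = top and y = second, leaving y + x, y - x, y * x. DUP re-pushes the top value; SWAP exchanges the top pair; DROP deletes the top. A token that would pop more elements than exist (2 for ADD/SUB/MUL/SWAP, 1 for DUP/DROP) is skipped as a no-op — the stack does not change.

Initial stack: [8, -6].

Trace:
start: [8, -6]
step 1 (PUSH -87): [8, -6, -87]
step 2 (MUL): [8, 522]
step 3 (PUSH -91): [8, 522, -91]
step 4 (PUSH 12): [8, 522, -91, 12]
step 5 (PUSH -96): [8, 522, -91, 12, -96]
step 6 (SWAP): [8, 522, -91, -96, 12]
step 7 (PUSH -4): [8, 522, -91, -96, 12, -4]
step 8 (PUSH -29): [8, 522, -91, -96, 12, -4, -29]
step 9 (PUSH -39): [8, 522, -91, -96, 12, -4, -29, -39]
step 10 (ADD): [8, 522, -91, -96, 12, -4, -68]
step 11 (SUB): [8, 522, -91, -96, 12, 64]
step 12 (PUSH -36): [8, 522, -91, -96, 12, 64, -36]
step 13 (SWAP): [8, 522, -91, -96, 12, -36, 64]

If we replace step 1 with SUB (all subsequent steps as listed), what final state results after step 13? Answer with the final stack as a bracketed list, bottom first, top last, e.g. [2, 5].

[14, -91, -96, 12, -36, 64]

(re-executing from step 1 with the substitution; state before step 1: [8, -6])
step 1 (SUB): [14]
step 2 (MUL): [14]
step 3 (PUSH -91): [14, -91]
step 4 (PUSH 12): [14, -91, 12]
step 5 (PUSH -96): [14, -91, 12, -96]
step 6 (SWAP): [14, -91, -96, 12]
step 7 (PUSH -4): [14, -91, -96, 12, -4]
step 8 (PUSH -29): [14, -91, -96, 12, -4, -29]
step 9 (PUSH -39): [14, -91, -96, 12, -4, -29, -39]
step 10 (ADD): [14, -91, -96, 12, -4, -68]
step 11 (SUB): [14, -91, -96, 12, 64]
step 12 (PUSH -36): [14, -91, -96, 12, 64, -36]
step 13 (SWAP): [14, -91, -96, 12, -36, 64]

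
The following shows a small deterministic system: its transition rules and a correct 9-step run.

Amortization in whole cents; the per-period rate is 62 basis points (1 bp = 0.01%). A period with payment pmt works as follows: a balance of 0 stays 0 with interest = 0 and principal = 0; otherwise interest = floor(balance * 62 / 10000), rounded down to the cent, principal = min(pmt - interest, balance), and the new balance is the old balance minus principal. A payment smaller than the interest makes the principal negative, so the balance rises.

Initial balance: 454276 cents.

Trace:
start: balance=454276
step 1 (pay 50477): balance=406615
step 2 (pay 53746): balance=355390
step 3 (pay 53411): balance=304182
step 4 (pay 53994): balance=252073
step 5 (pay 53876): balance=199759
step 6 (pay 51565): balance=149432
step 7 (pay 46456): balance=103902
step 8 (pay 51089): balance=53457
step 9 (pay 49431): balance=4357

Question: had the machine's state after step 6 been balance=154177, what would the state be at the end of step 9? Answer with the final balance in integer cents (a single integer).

state after step 6 := balance=154177
step 7 (pay 46456): balance=108676
step 8 (pay 51089): balance=58260
step 9 (pay 49431): balance=9190

9190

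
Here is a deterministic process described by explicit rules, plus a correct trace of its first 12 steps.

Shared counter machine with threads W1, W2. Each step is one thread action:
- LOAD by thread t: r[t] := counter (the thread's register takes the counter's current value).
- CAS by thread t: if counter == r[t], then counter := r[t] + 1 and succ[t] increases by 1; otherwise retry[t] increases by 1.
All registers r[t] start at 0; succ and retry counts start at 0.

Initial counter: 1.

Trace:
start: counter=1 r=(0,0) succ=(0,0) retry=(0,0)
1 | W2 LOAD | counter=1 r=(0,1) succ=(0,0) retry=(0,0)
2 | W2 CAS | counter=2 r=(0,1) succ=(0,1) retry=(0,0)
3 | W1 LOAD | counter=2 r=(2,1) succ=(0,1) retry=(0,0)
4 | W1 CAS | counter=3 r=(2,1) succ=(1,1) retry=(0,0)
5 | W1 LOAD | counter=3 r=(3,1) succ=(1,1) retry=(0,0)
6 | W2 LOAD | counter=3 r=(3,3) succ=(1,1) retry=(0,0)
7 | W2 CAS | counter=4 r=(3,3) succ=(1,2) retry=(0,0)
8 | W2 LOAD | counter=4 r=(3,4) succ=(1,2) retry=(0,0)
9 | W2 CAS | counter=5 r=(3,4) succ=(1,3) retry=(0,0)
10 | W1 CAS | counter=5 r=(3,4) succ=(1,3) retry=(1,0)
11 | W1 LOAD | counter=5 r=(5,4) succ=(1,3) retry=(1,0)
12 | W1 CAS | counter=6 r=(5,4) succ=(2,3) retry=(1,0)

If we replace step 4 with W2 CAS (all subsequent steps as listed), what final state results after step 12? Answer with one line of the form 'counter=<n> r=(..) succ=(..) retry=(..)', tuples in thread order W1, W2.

counter=5 r=(4,3) succ=(1,3) retry=(1,1)

(re-executing from step 4 with the substitution; state before step 4: counter=2 r=(2,1) succ=(0,1) retry=(0,0))
4 | W2 CAS | counter=2 r=(2,1) succ=(0,1) retry=(0,1)
5 | W1 LOAD | counter=2 r=(2,1) succ=(0,1) retry=(0,1)
6 | W2 LOAD | counter=2 r=(2,2) succ=(0,1) retry=(0,1)
7 | W2 CAS | counter=3 r=(2,2) succ=(0,2) retry=(0,1)
8 | W2 LOAD | counter=3 r=(2,3) succ=(0,2) retry=(0,1)
9 | W2 CAS | counter=4 r=(2,3) succ=(0,3) retry=(0,1)
10 | W1 CAS | counter=4 r=(2,3) succ=(0,3) retry=(1,1)
11 | W1 LOAD | counter=4 r=(4,3) succ=(0,3) retry=(1,1)
12 | W1 CAS | counter=5 r=(4,3) succ=(1,3) retry=(1,1)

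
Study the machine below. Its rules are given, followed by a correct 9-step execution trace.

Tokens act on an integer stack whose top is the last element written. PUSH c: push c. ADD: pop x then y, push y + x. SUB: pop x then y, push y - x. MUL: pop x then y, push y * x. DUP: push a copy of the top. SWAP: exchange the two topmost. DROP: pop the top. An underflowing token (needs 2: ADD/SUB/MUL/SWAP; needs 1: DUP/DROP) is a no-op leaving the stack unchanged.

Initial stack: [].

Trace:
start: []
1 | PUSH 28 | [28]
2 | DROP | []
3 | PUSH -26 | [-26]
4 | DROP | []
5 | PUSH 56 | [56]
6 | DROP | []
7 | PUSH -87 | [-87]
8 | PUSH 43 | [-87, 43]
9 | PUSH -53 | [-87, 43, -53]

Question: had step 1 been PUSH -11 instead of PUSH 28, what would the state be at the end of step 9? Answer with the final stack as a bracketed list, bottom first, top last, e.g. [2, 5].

(re-executing from step 1 with the substitution; state before step 1: [])
1 | PUSH -11 | [-11]
2 | DROP | []
3 | PUSH -26 | [-26]
4 | DROP | []
5 | PUSH 56 | [56]
6 | DROP | []
7 | PUSH -87 | [-87]
8 | PUSH 43 | [-87, 43]
9 | PUSH -53 | [-87, 43, -53]

[-87, 43, -53]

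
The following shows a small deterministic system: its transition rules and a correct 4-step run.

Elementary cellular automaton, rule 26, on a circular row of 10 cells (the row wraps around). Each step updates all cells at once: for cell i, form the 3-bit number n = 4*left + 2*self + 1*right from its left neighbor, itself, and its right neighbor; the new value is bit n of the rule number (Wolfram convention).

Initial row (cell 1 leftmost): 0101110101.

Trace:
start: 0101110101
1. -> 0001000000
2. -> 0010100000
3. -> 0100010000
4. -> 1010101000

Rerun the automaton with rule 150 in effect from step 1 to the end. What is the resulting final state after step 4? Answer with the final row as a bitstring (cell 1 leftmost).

(re-executing steps 1..4 under rule 150; state before step 1: 0101110101)
1. -> 0100100101
2. -> 0111111101
3. -> 0011111001
4. -> 1101110111

1101110111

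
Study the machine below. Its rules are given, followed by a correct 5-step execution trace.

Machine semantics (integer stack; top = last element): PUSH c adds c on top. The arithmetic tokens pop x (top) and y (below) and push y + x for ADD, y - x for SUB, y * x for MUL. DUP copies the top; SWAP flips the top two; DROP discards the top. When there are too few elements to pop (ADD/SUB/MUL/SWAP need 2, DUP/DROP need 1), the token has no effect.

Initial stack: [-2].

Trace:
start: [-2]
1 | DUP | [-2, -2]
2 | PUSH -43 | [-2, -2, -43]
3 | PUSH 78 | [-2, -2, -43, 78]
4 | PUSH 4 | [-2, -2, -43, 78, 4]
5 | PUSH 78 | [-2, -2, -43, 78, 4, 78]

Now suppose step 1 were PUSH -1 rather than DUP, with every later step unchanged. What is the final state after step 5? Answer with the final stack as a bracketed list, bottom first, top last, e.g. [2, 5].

(re-executing from step 1 with the substitution; state before step 1: [-2])
1 | PUSH -1 | [-2, -1]
2 | PUSH -43 | [-2, -1, -43]
3 | PUSH 78 | [-2, -1, -43, 78]
4 | PUSH 4 | [-2, -1, -43, 78, 4]
5 | PUSH 78 | [-2, -1, -43, 78, 4, 78]

[-2, -1, -43, 78, 4, 78]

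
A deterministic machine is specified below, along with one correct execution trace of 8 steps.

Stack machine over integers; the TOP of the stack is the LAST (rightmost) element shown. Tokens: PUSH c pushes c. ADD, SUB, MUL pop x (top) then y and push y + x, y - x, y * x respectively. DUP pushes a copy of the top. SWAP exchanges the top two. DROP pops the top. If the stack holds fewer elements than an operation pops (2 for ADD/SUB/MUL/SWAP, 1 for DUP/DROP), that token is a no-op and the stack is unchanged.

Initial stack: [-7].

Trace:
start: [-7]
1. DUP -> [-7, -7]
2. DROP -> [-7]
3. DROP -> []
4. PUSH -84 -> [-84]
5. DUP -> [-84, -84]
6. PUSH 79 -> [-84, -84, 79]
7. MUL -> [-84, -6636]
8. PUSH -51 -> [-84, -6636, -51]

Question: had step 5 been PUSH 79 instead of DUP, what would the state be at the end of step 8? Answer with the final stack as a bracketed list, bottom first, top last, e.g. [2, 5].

(re-executing from step 5 with the substitution; state before step 5: [-84])
5. PUSH 79 -> [-84, 79]
6. PUSH 79 -> [-84, 79, 79]
7. MUL -> [-84, 6241]
8. PUSH -51 -> [-84, 6241, -51]

[-84, 6241, -51]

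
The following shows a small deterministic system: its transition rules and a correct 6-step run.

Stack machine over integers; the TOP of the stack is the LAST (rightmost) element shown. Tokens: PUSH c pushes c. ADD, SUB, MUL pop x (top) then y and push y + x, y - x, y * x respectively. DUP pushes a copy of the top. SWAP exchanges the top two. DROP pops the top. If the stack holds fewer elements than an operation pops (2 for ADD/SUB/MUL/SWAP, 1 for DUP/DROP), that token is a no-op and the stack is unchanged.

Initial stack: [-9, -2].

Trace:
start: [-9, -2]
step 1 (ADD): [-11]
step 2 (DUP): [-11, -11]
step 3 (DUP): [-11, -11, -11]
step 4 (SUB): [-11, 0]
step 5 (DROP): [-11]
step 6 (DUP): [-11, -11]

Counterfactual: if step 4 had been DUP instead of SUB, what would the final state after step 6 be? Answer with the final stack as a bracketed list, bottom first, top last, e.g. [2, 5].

[-11, -11, -11, -11]

(re-executing from step 4 with the substitution; state before step 4: [-11, -11, -11])
step 4 (DUP): [-11, -11, -11, -11]
step 5 (DROP): [-11, -11, -11]
step 6 (DUP): [-11, -11, -11, -11]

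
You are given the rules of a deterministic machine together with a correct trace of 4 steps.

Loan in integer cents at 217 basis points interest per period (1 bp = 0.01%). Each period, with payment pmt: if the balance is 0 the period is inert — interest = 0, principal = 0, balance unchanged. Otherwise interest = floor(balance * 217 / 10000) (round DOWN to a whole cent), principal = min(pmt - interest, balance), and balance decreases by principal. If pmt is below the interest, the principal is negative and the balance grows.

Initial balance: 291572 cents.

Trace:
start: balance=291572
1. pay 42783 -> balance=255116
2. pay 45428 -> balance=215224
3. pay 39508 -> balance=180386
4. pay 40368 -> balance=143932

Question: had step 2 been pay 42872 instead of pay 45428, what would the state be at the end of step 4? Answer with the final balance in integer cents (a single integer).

146600

(re-executing from step 2 with the substitution; state before step 2: balance=255116)
2. pay 42872 -> balance=217780
3. pay 39508 -> balance=182997
4. pay 40368 -> balance=146600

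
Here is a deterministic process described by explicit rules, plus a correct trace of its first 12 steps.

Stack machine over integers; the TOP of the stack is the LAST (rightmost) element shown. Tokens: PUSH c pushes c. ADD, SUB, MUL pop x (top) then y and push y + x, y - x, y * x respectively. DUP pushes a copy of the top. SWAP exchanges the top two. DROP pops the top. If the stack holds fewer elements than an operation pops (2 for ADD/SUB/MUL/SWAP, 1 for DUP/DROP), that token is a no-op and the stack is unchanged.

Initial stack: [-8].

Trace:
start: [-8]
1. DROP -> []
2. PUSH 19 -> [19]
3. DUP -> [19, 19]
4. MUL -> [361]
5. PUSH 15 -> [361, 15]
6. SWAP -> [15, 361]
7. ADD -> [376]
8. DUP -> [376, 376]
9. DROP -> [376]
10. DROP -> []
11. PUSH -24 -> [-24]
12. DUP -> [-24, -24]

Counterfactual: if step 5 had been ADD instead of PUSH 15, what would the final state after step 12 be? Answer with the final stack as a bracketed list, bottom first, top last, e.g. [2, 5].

(re-executing from step 5 with the substitution; state before step 5: [361])
5. ADD -> [361]
6. SWAP -> [361]
7. ADD -> [361]
8. DUP -> [361, 361]
9. DROP -> [361]
10. DROP -> []
11. PUSH -24 -> [-24]
12. DUP -> [-24, -24]

[-24, -24]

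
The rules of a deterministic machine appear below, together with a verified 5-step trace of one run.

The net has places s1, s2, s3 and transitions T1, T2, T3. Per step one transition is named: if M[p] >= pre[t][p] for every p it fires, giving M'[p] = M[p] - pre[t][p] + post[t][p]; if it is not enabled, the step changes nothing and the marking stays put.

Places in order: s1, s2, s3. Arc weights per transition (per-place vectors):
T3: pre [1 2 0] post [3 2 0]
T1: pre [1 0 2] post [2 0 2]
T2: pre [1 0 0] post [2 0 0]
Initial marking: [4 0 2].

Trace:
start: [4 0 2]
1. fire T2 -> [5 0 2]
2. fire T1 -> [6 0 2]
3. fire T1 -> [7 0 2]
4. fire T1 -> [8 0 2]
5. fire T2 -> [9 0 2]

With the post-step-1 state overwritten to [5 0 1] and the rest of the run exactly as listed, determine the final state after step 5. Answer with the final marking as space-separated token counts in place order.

state after step 1 := [5 0 1]
2. fire T1 -> [5 0 1]
3. fire T1 -> [5 0 1]
4. fire T1 -> [5 0 1]
5. fire T2 -> [6 0 1]

6 0 1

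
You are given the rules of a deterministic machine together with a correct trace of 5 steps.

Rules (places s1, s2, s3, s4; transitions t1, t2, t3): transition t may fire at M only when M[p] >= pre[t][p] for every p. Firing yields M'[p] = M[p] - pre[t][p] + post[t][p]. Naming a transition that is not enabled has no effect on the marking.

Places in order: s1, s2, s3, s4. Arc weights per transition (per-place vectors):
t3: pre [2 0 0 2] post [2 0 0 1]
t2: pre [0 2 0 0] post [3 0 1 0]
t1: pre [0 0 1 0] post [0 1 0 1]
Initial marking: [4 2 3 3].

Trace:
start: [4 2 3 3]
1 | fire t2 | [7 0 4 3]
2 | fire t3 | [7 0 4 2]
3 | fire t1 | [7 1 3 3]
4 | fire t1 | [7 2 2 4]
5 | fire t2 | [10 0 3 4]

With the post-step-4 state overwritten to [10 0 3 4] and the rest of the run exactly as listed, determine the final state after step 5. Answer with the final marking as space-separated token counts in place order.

state after step 4 := [10 0 3 4]
5 | fire t2 | [10 0 3 4]

10 0 3 4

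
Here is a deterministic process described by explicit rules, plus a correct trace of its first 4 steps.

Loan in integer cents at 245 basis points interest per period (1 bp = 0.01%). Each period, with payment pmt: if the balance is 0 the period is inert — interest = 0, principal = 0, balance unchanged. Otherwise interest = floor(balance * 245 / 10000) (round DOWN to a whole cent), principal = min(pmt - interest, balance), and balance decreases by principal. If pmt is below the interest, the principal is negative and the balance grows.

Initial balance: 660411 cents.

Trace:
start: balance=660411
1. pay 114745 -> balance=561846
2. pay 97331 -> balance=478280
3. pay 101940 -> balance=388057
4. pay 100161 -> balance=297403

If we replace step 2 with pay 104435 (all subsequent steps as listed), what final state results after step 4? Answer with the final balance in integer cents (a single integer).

(re-executing from step 2 with the substitution; state before step 2: balance=561846)
2. pay 104435 -> balance=471176
3. pay 101940 -> balance=380779
4. pay 100161 -> balance=289947

289947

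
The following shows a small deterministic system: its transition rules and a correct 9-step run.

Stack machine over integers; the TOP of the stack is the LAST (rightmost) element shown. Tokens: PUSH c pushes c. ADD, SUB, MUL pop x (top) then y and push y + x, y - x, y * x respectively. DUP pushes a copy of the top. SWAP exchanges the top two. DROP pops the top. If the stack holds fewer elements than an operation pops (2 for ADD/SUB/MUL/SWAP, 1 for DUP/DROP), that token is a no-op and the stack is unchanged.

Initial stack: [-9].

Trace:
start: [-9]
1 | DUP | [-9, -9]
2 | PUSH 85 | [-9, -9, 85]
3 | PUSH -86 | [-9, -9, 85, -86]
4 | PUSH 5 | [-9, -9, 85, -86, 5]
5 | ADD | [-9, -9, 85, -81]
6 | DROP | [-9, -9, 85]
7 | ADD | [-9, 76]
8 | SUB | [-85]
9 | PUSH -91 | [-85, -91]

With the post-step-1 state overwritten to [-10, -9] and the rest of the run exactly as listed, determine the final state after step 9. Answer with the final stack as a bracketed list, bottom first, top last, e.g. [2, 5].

state after step 1 := [-10, -9]
2 | PUSH 85 | [-10, -9, 85]
3 | PUSH -86 | [-10, -9, 85, -86]
4 | PUSH 5 | [-10, -9, 85, -86, 5]
5 | ADD | [-10, -9, 85, -81]
6 | DROP | [-10, -9, 85]
7 | ADD | [-10, 76]
8 | SUB | [-86]
9 | PUSH -91 | [-86, -91]

[-86, -91]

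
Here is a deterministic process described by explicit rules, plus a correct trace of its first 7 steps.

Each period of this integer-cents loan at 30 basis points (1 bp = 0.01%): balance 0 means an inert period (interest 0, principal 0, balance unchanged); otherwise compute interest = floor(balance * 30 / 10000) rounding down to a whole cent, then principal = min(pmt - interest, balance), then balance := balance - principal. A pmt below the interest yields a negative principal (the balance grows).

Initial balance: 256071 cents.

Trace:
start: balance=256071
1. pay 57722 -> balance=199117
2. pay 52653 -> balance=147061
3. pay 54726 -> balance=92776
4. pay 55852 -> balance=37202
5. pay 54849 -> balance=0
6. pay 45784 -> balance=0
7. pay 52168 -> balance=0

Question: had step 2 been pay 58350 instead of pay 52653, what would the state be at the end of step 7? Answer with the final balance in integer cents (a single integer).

(re-executing from step 2 with the substitution; state before step 2: balance=199117)
2. pay 58350 -> balance=141364
3. pay 54726 -> balance=87062
4. pay 55852 -> balance=31471
5. pay 54849 -> balance=0
6. pay 45784 -> balance=0
7. pay 52168 -> balance=0

0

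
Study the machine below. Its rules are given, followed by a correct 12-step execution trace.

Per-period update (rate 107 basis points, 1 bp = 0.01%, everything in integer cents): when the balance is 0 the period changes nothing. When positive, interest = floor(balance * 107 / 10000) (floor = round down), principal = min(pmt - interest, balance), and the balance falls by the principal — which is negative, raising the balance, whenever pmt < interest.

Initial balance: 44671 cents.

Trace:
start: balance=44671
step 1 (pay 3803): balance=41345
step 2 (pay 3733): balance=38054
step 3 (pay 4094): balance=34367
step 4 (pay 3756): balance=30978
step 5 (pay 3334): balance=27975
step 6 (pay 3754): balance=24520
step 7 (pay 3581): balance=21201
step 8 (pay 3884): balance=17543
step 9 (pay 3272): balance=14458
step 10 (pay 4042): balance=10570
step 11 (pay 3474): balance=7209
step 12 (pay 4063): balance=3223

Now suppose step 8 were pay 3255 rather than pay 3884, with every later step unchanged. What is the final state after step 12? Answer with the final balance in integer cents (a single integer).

3879

(re-executing from step 8 with the substitution; state before step 8: balance=21201)
step 8 (pay 3255): balance=18172
step 9 (pay 3272): balance=15094
step 10 (pay 4042): balance=11213
step 11 (pay 3474): balance=7858
step 12 (pay 4063): balance=3879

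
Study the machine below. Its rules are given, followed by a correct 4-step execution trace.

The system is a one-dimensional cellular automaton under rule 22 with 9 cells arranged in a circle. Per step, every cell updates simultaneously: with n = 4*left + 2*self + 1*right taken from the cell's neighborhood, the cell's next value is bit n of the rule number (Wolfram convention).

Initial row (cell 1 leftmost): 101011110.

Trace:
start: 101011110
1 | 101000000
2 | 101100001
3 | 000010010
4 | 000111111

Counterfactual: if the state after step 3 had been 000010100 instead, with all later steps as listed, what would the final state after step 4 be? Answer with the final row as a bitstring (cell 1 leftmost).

state after step 3 := 000010100
4 | 000110110

000110110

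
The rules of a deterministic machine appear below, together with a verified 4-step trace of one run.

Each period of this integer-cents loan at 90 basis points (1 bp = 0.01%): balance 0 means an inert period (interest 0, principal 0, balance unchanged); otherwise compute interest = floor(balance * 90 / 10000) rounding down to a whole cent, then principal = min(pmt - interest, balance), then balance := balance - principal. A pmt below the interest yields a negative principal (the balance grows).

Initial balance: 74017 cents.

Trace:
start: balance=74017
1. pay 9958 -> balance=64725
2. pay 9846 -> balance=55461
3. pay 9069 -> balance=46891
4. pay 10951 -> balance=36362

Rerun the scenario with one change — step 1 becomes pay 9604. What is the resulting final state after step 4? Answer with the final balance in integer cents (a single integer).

(re-executing from step 1 with the substitution; state before step 1: balance=74017)
1. pay 9604 -> balance=65079
2. pay 9846 -> balance=55818
3. pay 9069 -> balance=47251
4. pay 10951 -> balance=36725

36725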